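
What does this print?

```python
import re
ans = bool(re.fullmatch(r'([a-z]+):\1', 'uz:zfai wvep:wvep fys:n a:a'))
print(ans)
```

False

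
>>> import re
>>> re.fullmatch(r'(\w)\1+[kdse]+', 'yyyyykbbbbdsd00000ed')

None

`re.fullmatch` requires the pattern to consume the entire string.
Here there's no way to consume every character, so the call returns None.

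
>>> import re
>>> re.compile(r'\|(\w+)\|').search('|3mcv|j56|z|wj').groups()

`re.search` tries every starting position until one works.
The match spans [0:6] → '|3mcv|'.
Captured: group 1 = '3mcv'.

('3mcv',)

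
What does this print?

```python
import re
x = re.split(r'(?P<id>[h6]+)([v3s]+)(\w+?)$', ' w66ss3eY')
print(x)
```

[' w', '66', 'ss3', 'eY', '']

Pattern: one or more of one of [h6] (captured as 'id'); then one or more of one of [v3s] (captured); then one or more of a word character (lazy) (captured); then anchored at the end.
Matches to split on: at [2:9] → '66ss3eY'.
Because the pattern has a capturing group, `split` also inserts each captured text between the pieces.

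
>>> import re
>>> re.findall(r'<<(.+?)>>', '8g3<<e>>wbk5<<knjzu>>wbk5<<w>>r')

Matches: at [3:8] match '<<e>>', group 1 = 'e'; at [12:21] match '<<knjzu>>', group 1 = 'knjzu'; at [25:30] match '<<w>>', group 1 = 'w'.
`findall` collects group 1 from each match (3 total).

['e', 'knjzu', 'w']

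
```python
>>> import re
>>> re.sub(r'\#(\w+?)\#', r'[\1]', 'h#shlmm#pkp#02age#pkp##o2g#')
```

Matches: at [1:8] → '#shlmm#'; at [11:18] → '#02age#'; at [22:27] → '#o2g#'.
Each match is replaced using the text its own group 1 captured.

'h[shlmm]pkp[02age]pkp#[o2g]'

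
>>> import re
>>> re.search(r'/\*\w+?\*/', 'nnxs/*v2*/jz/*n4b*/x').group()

'/*v2*/'

`re.search` tries every starting position until one works.
The match spans [4:10] → '/*v2*/'.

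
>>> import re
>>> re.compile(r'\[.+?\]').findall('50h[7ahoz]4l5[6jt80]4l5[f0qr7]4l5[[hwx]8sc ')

['[7ahoz]', '[6jt80]', '[f0qr7]', '[[hwx]']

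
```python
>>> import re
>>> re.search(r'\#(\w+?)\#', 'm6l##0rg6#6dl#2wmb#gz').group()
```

`re.search` scans for the first position where the pattern succeeds.
The match spans [4:10] → '#0rg6#'.
Captured: group 1 = '0rg6'.

'#0rg6#'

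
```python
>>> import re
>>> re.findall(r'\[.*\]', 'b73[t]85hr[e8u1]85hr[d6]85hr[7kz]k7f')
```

['[t]85hr[e8u1]85hr[d6]85hr[7kz]']

Scanning left to right: at [3:33] → '[t]85hr[e8u1]85hr[d6]85hr[7kz]'.
With no groups in the pattern, `findall` gives back each whole match — 1 here.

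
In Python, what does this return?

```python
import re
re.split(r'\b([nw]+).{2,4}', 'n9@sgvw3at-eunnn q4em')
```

This matches a word boundary (`\b`, zero-width); then one or more of one of [nw] (captured); then 2 to 4 of any character.
Matches to split on: at [0:5] → 'n9@sg'.
The group in the pattern means `split` returns the separators' captures alongside the pieces.

['', 'n', 'vw3at-eunnn q4em']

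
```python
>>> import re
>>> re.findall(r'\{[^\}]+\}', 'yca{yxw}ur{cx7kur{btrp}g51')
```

Walking the string: at [3:8] → '{yxw}'; at [10:23] → '{cx7kur{btrp}'.
Since nothing is captured, `findall` lists the 2 matched substrings directly.

['{yxw}', '{cx7kur{btrp}']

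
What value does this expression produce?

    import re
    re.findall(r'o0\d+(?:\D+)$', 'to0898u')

['o0898u']

The pattern matches the literal 'o0', then one or more of a digit; then one or more of a non-digit (non-capturing group); then anchored at the end.
Matches: at [1:7] → 'o0898u'.
`findall` yields the raw match text (1 of them) because the pattern has no groups.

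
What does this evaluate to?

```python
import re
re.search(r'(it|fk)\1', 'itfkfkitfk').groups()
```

('fk',)

The match spans [2:6] → 'fkfk'.
Captured: group 1 = 'fk'.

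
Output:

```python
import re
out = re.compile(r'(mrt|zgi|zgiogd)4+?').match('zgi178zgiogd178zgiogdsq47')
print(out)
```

`match` is anchored at position 0; if the pattern doesn't fit there, it returns None.
Here the pattern fails at index 0, so the call returns None.

None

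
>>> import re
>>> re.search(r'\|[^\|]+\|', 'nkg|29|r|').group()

Unlike `match`, `search` isn't anchored — it looks for the pattern anywhere in the string.
The match spans [3:7] → '|29|'.

'|29|'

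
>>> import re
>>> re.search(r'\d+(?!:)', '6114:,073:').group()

The negative lookahead/lookbehind blocks any match where the forbidden context is present.
The match spans [0:3] → '611'.

'611'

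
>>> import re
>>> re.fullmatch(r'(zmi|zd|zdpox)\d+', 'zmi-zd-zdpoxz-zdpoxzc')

For `fullmatch`, every character of the input must be accounted for by the pattern.
Here the string isn't matched end-to-end, so the call returns None.

None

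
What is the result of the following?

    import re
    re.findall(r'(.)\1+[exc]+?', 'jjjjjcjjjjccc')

['j', 'j']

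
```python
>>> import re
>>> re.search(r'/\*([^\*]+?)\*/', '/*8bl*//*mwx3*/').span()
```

(0, 7)

The match spans [0:7] → '/*8bl*/'.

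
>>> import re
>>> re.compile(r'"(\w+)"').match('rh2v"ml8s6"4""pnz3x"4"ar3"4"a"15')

None

`re.match` won't scan ahead — the pattern has to work from the very first character.
Here the string doesn't start with a match, so the call returns None.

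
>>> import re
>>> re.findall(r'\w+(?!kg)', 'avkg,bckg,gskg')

['avkg', 'bckg', 'gskg']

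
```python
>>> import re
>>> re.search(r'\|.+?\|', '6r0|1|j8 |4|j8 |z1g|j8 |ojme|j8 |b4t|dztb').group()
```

'|1|'

The `?` after the quantifier makes it lazy — it takes as little as possible before letting the rest of the pattern try.
The match spans [3:6] → '|1|'.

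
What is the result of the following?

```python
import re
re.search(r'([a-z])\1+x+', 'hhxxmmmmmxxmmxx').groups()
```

('h',)

The match spans [0:4] → 'hhxx'.
Captured: group 1 = 'h'.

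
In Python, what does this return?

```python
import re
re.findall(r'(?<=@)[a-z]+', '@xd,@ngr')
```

['xd', 'ngr']

Lookahead/lookbehind check context without consuming it, so the matched span excludes the asserted characters.
No capturing groups, so `findall` returns the 2 full match strings.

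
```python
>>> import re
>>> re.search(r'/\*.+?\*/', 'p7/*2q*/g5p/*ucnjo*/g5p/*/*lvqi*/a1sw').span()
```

(2, 8)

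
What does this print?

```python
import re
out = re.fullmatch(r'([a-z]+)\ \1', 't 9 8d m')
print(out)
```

After group 1 captures some text, `\1` only succeeds where that same text appears again.
`re.fullmatch` is like wrapping the pattern in `^…$` (in single-line mode).
Here the pattern can't cover the whole string, so the call returns None.

None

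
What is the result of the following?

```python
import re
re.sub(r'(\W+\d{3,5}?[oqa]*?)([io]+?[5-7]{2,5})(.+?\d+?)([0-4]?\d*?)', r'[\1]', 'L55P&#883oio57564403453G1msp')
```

'L55P[&#883]3453G1msp'

A `+?`/`*?`/`{m,n}?` starts at its minimum and grows only as far as needed for what follows to match.
The replacement refers to a captured group, so each match is rewritten using its own captured text.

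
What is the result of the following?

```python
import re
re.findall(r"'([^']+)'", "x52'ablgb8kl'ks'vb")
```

Walking the string: at [3:13] match "'ablgb8kl'", group 1 = 'ablgb8kl'.
`findall` collects group 1 from the one match (1 total).

['ablgb8kl']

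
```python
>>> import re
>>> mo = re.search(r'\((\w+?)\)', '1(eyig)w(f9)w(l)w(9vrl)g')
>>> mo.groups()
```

('eyig',)

`search` walks the string left to right and returns the first match it finds.
The match spans [1:7] → '(eyig)'.
Captured: group 1 = 'eyig'.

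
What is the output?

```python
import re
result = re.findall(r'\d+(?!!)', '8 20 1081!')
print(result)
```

['8', '20', '108']

`(?!…)`/`(?<!…)` only lets a position through if the neighbouring text does NOT match; no characters are consumed.
`findall` yields the raw match text (3 of them) because the pattern has no groups.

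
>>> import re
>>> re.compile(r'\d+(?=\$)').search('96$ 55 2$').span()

(0, 2)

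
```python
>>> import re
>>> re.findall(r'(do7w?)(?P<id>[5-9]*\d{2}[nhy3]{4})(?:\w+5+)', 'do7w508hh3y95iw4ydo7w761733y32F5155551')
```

`findall` packs the 2 group values into a tuple for every match.

[('do7w', '508hh3y')]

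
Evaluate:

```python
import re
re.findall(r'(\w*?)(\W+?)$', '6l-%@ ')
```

[('6l', '-%@ ')]

The pattern matches zero or more of a word character (lazy) (captured); then one or more of a non-word character (lazy) (captured); then anchored at the end.
Multiple groups make `findall` return tuples — one 2-tuple for the one match.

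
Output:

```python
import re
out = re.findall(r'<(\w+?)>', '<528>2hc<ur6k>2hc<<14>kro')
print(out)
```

Matches: at [0:5] match '<528>', group 1 = '528'; at [8:14] match '<ur6k>', group 1 = 'ur6k'; at [18:22] match '<14>', group 1 = '14'.
One capturing group, so `findall` returns just the captured substring from each match — 3 in all.

['528', 'ur6k', '14']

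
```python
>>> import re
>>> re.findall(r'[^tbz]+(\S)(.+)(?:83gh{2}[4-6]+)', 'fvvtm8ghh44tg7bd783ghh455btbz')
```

Multiple groups make `findall` return tuples — one 2-tuple for the one match.

[('t', 'm8ghh44tg7bd7')]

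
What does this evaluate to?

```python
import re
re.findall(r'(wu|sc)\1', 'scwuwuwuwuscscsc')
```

['wu', 'wu', 'sc']

`\1` has to match the exact text group 1 already captured.
Walking the string: at [2:6] match 'wuwu', group 1 = 'wu'; at [6:10] match 'wuwu', group 1 = 'wu'; at [10:14] match 'scsc', group 1 = 'sc'.
One capturing group, so `findall` returns just the captured substring from each match — 3 in all.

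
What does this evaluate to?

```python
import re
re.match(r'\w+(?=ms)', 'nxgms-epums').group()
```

'nxg'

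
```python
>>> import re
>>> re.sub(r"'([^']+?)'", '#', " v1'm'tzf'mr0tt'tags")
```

' v1#tzf#tags'

Matches: at [3:6] → "'m'"; at [9:16] → "'mr0tt'".
`sub` substitutes '#' at each match site.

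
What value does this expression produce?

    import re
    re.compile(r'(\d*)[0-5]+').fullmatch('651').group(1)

'65'

Pattern: zero or more of a digit (captured); then one or more of a character in [0-5].
`re.fullmatch` is like wrapping the pattern in `^…$` (in single-line mode).
The match spans [0:3] → '651'.
Captured: group 1 = '65'.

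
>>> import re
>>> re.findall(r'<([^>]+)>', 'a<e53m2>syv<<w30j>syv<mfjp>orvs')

['e53m2', '<w30j', 'mfjp']

Scanning left to right: at [1:8] match '<e53m2>', group 1 = 'e53m2'; at [11:18] match '<<w30j>', group 1 = '<w30j'; at [21:27] match '<mfjp>', group 1 = 'mfjp'.
`findall` collects group 1 from each match (3 total).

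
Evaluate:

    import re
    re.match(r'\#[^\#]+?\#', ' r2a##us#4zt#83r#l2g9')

`re.match` only tries the pattern at the start of the string.
Here position 0 doesn't satisfy it, so the call returns None.

None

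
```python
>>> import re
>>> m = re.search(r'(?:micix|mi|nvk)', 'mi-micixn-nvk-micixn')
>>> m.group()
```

'mi'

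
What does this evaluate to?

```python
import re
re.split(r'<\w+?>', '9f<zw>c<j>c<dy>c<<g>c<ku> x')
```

['9f', 'c', 'c', 'c<', 'c', ' x']

Matches to split on: at [2:6] → '<zw>'; at [7:10] → '<j>'; at [11:15] → '<dy>'; at [17:20] → '<g>'; at [21:25] → '<ku>'.
Each match becomes a cut point; 6 segments remain.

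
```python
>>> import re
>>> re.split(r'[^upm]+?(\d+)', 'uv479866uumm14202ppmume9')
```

['u', '479866', 'uumm', '4202', 'ppmum', '9', '']

This matches one or more of any character except [upm] (lazy); then one or more of a digit (captured).
A non-greedy quantifier consumes as few characters as it can — just enough that the remainder of the pattern still matches from where it stops; whatever follows it matches normally.
Matches to split on: at [1:8] → 'v479866'; at [12:17] → '14202'; at [22:24] → 'e9'.
`re.split` interleaves the captured-group text with the surrounding fragments.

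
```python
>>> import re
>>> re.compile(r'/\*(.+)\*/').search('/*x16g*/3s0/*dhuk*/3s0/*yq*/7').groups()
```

('x16g*/3s0/*dhuk*/3s0/*yq',)

`search` walks the string left to right and returns the first match it finds.
The match spans [0:28] → '/*x16g*/3s0/*dhuk*/3s0/*yq*/'.
Captured: group 1 = 'x16g*/3s0/*dhuk*/3s0/*yq'.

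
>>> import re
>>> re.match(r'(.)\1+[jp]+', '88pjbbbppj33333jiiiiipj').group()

'88pj'

After group 1 captures some text, `\1` only succeeds where that same text appears again.
With `match`, the pattern is implicitly anchored at the beginning.
The match spans [0:4] → '88pj'.
Captured: group 1 = '8'.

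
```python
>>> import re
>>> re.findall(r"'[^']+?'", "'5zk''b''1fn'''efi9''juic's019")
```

["'5zk'", "'b'", "'1fn'", "'efi9'", "'juic'"]

`findall` yields the raw match text (5 of them) because the pattern has no groups.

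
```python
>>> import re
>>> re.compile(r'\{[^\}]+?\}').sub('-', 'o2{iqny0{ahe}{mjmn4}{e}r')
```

'o2---r'

Matches: at [2:13] → '{iqny0{ahe}'; at [13:20] → '{mjmn4}'; at [20:23] → '{e}'.
Each match is replaced by '-'.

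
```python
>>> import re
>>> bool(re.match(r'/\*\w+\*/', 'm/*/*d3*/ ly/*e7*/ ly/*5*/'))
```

False

With `match`, the pattern is implicitly anchored at the beginning.
Here the pattern fails at index 0, so the call returns None, and `bool(None)` is False.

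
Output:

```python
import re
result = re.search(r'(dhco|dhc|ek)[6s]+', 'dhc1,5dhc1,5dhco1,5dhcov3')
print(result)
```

`re.search` scans for the first position where the pattern succeeds.
Here no position works, so the call returns None.

None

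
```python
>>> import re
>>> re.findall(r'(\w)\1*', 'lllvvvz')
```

`\1` is not a pattern — it's the concrete string captured by group 1, re-applied verbatim.
Scanning left to right: at [0:3] match 'lll', group 1 = 'l'; at [3:6] match 'vvv', group 1 = 'v'; at [6:7] match 'z', group 1 = 'z'.
With a single group, `findall` returns only what that group captured — 3 items.

['l', 'v', 'z']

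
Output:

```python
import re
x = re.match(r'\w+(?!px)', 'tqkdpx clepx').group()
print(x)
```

tqkdpx

`match` is anchored at position 0; if the pattern doesn't fit there, it returns None.
The match spans [0:6] → 'tqkdpx'.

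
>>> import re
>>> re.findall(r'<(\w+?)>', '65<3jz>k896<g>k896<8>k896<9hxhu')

['3jz', 'g', '8']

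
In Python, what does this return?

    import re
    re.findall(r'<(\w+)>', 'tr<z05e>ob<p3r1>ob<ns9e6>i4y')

['z05e', 'p3r1', 'ns9e6']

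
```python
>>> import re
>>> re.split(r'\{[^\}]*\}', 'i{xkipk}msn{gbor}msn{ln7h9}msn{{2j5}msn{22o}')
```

['i', 'msn', 'msn', 'msn', 'msn', '']

Matches to split on: at [1:8] → '{xkipk}'; at [11:17] → '{gbor}'; at [20:27] → '{ln7h9}'; at [30:36] → '{{2j5}'; at [39:44] → '{22o}'.
Each match becomes a cut point; 6 segments remain.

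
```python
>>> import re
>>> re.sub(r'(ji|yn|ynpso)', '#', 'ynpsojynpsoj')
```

'#psoj#psoj'

The regex engine tests alternatives in the order written; an earlier branch that matches wins even if a later one would match more.
Every occurrence is swapped for '#'.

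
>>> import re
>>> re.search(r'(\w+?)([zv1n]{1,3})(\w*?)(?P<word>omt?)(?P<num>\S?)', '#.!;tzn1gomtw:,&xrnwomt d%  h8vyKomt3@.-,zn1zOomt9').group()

'tzn1gomtw'

Pattern: one or more of a word character (lazy) (captured); then 1 to 3 of one of [zv1n] (captured); then zero or more of a word character (lazy) (captured); then the literal 'om', then optionally the literal 't' (captured as 'word'); then optionally a non-whitespace character (captured as 'num').
`search` walks the string left to right and returns the first match it finds.
The match spans [4:13] → 'tzn1gomtw'.
Captured: group 1 = 't', group 2 = 'zn1', group 3 = 'g', group 4 = 'omt', group 5 = 'w'.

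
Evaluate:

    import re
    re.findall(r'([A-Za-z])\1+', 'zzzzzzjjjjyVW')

['z', 'j']

`\1` is not a pattern — it's the concrete string captured by group 1, re-applied verbatim.
Because there's exactly one group, `findall` drops the full match and keeps group 1 from each hit.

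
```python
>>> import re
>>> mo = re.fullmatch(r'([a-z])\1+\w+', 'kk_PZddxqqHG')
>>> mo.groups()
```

('k',)

The match spans [0:12] → 'kk_PZddxqqHG'.
Captured: group 1 = 'k'.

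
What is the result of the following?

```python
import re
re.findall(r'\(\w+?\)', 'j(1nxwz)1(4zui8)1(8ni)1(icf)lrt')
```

Matches: at [1:8] → '(1nxwz)'; at [9:16] → '(4zui8)'; at [17:22] → '(8ni)'; at [23:28] → '(icf)'.
No capturing groups, so `findall` returns the 4 full match strings.

['(1nxwz)', '(4zui8)', '(8ni)', '(icf)']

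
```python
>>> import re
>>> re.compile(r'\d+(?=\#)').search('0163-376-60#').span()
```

The `(?=…)`/`(?<=…)` assertion just peeks at neighbouring text; it doesn't advance the match position.
The match spans [9:11] → '60'.

(9, 11)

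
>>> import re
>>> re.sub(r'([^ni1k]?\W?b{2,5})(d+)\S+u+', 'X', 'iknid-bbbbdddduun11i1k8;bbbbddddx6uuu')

'ikniX'

Pattern: optionally any character except [ni1k], then optionally a non-word character, then 2 to 5 of a literal 'b' (captured); then one or more of a literal 'd' (captured); then one or more of a non-whitespace character, then one or more of a literal 'u'.
Every occurrence is swapped for 'X'.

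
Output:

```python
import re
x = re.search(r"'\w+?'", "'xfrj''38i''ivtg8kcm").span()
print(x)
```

(0, 6)

Unlike `match`, `search` isn't anchored — it looks for the pattern anywhere in the string.
The match spans [0:6] → "'xfrj'".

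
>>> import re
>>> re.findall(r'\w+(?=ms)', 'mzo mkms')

['mk']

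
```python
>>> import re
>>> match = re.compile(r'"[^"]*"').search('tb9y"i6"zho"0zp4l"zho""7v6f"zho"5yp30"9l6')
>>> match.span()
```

(4, 8)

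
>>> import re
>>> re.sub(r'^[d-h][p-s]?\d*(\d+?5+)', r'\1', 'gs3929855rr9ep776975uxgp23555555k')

The pattern matches anchored at the start of the string; then a character in [d-h], then optionally a character in [p-s], then zero or more of a digit; then one or more of a digit (lazy), then one or more of a literal '5' (captured).
`\1` in the replacement pulls in group 1's text for each match.

'55rr9ep776975uxgp23555555k'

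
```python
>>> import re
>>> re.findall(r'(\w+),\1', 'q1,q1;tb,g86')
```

The backreference `\1` re-matches whatever the first group consumed, character for character.
Walking the string: at [0:5] match 'q1,q1', group 1 = 'q1'.
`findall` collects group 1 from the one match (1 total).

['q1']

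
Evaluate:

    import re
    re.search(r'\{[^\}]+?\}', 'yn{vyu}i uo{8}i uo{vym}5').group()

`re.search` scans for the first position where the pattern succeeds.
The match spans [2:7] → '{vyu}'.

'{vyu}'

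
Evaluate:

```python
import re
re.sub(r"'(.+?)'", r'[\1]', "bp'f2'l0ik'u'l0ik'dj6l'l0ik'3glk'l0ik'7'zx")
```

'bp[f2]l0ik[u]l0ik[dj6l]l0ik[3glk]l0ik[7]zx'

The `?` after the quantifier makes it lazy — it takes as little as possible before letting the rest of the pattern try.
Matches: at [2:6] → "'f2'"; at [10:13] → "'u'"; at [17:23] → "'dj6l'"; at [27:33] → "'3glk'"; at [37:40] → "'7'".
Each match is replaced using the text its own group 1 captured.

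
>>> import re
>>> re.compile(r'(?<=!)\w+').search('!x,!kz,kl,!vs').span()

The lookaround is zero-width — it requires the adjacent text to match without consuming it, so the asserted text isn't part of the match.
The match spans [1:2] → 'x'.

(1, 2)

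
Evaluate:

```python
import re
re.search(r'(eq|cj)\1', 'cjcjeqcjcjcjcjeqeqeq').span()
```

After group 1 captures some text, `\1` only succeeds where that same text appears again.
The match spans [0:4] → 'cjcj'.

(0, 4)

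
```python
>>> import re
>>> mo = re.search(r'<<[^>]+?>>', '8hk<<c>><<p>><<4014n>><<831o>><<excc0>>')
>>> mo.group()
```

'<<c>>'

The match spans [3:8] → '<<c>>'.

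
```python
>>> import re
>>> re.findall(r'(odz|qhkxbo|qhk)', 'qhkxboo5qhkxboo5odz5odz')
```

The regex engine tests alternatives in the order written; an earlier branch that matches wins even if a later one would match more.
With a single group, `findall` returns only what that group captured — 4 items.

['qhkxbo', 'qhkxbo', 'odz', 'odz']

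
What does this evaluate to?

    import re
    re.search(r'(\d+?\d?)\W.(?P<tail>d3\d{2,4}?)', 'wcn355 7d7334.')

Pattern: one or more of a digit (lazy), then optionally a digit (captured); then a non-word character, then any character; then the literal 'd3', then 2 to 4 of a digit (lazy) (captured as 'tail').
`re.search` scans for the first position where the pattern succeeds.
Here nothing in the string fits, so the call returns None.

None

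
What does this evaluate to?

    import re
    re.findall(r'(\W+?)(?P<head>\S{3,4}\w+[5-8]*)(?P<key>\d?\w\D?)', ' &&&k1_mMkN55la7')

[(' ', '&&&k1_mMkN55la', '7')]

Multiple groups make `findall` return tuples — one 3-tuple for the one match.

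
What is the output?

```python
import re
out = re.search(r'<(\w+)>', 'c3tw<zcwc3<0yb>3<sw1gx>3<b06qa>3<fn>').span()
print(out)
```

(10, 15)

The match spans [10:15] → '<0yb>'.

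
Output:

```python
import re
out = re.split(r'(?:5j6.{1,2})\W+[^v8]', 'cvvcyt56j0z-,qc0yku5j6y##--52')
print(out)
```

['cvvcyt56j0z-,qc0yku', '2']

Pattern: the literal '5j6', then 1 to 2 of any character (non-capturing group); then one or more of a non-word character, then any character except [v8].
Matches to split on: at [19:28] → '5j6y##--5'.
Each match becomes a cut point; 2 segments remain.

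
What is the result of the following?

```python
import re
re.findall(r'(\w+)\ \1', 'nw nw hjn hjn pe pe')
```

The backreference `\1` re-matches whatever the first group consumed, character for character.
With a single group, `findall` returns only what that group captured — 3 items.

['nw', 'hjn', 'pe']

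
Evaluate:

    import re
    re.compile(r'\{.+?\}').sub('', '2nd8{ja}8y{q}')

'2nd88y'

Matches: at [4:8] → '{ja}'; at [10:13] → '{q}'.
Each match is replaced by ''.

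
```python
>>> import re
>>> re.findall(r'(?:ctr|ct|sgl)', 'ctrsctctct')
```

['ctr', 'ct', 'ct', 'ct']

Alternation tries branches left to right and keeps the first one that lets the overall match succeed at that position.
Walking the string: at [0:3] → 'ctr'; at [4:6] → 'ct'; at [6:8] → 'ct'; at [8:10] → 'ct'.
With no groups in the pattern, `findall` gives back each whole match — 4 here.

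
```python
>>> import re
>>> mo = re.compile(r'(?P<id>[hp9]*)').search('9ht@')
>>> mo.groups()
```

The match spans [0:2] → '9h'.
Captured: group 1 = '9h'.

('9h',)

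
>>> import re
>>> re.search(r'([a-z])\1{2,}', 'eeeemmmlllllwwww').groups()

The match spans [0:4] → 'eeee'.
Captured: group 1 = 'e'.

('e',)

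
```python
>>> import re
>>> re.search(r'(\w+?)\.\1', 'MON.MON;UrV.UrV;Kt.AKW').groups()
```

('MON',)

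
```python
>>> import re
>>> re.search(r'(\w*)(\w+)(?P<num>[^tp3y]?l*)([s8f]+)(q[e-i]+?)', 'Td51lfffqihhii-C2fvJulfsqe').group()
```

A `+?`/`*?`/`{m,n}?` starts at its minimum and grows only as far as needed for what follows to match.
The match spans [0:10] → 'Td51lfffqi'.

'Td51lfffqi'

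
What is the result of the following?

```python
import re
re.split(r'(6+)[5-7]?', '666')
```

['', '666', '']

Because the pattern has a capturing group, `split` also inserts each captured text between the pieces.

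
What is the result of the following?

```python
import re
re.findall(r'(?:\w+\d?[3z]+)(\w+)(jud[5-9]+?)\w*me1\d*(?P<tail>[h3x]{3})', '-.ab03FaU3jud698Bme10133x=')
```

[('FaU3', 'jud6', '33x')]

This matches one or more of a word character, then optionally a digit, then one or more of one of [3z] (non-capturing group); then one or more of a word character (captured); then the literal 'jud', then one or more of a character in [5-9] (lazy) (captured); then zero or more of a word character, then the literal 'me1', then zero or more of a digit; then exactly 3 of one of [h3x] (captured as 'tail').
With 3 capturing groups, `findall` returns a 3-tuple per match.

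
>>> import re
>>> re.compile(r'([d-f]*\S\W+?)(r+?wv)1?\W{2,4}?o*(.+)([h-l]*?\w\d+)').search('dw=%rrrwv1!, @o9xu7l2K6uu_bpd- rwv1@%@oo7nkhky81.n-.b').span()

The pattern matches zero or more of a character in [d-f], then a non-whitespace character, then one or more of a non-word character (lazy) (captured); then one or more of the literal 'r' (lazy), then the literal 'wv' (captured); then optionally a literal '1'; then 2 to 4 of a non-word character (lazy), then zero or more of the literal 'o'; then one or more of any character (captured); then zero or more of a character in [h-l] (lazy), then a word character, then one or more of a digit (captured).
`re.search` tries every starting position until one works.
The match spans [0:48] → 'dw=%rrrwv1!, @o9xu7l2K6uu_bpd- rwv1@%@oo7nkhky81'.
Captured: group 1 = 'dw=%', group 2 = 'rrrwv', group 3 = ' @o9xu7l2K6uu_bpd- rwv1@%@oo7nkhky', group 4 = '81'.

(0, 48)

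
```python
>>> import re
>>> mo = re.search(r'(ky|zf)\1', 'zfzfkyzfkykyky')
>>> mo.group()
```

'zfzf'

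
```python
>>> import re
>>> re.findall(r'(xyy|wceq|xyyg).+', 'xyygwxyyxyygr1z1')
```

['xyy']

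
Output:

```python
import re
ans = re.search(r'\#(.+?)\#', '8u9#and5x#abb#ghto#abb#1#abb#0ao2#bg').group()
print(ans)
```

A non-greedy quantifier consumes as few characters as it can — just enough that the remainder of the pattern still matches from where it stops; whatever follows it matches normally.
`search` walks the string left to right and returns the first match it finds.
The match spans [3:10] → '#and5x#'.
Captured: group 1 = 'and5x'.

#and5x#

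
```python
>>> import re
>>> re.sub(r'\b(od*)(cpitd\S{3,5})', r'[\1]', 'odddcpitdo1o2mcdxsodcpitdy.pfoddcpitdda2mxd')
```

'[oddd]cdxsodcpitdy.pfoddcpitdda2mxd'

The pattern matches a word boundary (`\b`, zero-width); then a literal 'o', then zero or more of the literal 'd' (captured); then the literal 'cpi', then the literal 'td', then 3 to 5 of a non-whitespace character (captured).
Matches: at [0:14] → 'odddcpitdo1o2m'.
Each match is replaced using the text its own group 1 captured.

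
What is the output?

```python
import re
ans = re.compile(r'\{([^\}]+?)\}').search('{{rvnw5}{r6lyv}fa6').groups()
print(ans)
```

('{rvnw5',)

`re.search` tries every starting position until one works.
The match spans [0:8] → '{{rvnw5}'.
Captured: group 1 = '{rvnw5'.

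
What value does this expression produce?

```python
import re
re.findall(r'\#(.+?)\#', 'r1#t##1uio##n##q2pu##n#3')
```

['t', '1uio', 'n', 'q2pu', 'n']

Because the quantifier is non-greedy, it stops expanding at the earliest point where the rest of the pattern can succeed.
Scanning left to right: at [2:5] match '#t#', group 1 = 't'; at [5:11] match '#1uio#', group 1 = '1uio'; at [11:14] match '#n#', group 1 = 'n'; at [14:20] match '#q2pu#', group 1 = 'q2pu'; at [20:23] match '#n#', group 1 = 'n'.
One capturing group, so `findall` returns just the captured substring from each match — 5 in all.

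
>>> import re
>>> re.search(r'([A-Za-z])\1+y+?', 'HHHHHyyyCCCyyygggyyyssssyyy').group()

'HHHHHy'

The backreference `\1` re-matches whatever the first group consumed, character for character.
`re.search` tries every starting position until one works.
The match spans [0:6] → 'HHHHHy'.
Captured: group 1 = 'H'.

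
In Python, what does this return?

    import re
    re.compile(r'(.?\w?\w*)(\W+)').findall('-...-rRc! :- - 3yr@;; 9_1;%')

[('-', '...-'), ('rRc', '! :- - '), ('3yr', '@;; '), ('9_1', ';%')]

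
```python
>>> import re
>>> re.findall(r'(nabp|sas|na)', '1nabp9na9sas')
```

The regex engine tests alternatives in the order written; an earlier branch that matches wins even if a later one would match more.
Scanning left to right: at [1:5] match 'nabp', group 1 = 'nabp'; at [6:8] match 'na', group 1 = 'na'; at [9:12] match 'sas', group 1 = 'sas'.
With a single group, `findall` returns only what that group captured — 3 items.

['nabp', 'na', 'sas']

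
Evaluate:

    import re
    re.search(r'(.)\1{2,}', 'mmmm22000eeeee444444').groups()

The match spans [0:4] → 'mmmm'.
Captured: group 1 = 'm'.

('m',)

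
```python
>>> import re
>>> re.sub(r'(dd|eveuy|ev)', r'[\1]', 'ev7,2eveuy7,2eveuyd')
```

Alternation isn't longest-match — the leftmost alternative that fits at this position is chosen.
The replacement refers to a captured group, so each match is rewritten using its own captured text.

'[ev]7,2[eveuy]7,2[eveuy]d'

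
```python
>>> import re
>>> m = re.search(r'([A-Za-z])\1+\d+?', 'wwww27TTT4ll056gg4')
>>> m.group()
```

'wwww2'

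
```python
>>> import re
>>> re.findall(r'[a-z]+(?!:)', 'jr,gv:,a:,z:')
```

`(?!…)`/`(?<!…)` only lets a position through if the neighbouring text does NOT match; no characters are consumed.
`findall` yields the raw match text (2 of them) because the pattern has no groups.

['jr', 'g']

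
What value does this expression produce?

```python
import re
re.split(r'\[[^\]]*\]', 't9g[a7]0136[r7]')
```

Matches to split on: at [3:7] → '[a7]'; at [11:15] → '[r7]'.
The string is cut at each match, leaving 3 pieces.

['t9g', '0136', '']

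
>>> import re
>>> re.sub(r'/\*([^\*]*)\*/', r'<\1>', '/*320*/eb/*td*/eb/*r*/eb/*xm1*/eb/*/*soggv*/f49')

Matches: at [0:7] → '/*320*/'; at [9:15] → '/*td*/'; at [17:22] → '/*r*/'; at [24:31] → '/*xm1*/'; at [35:44] → '/*soggv*/'.
`\1` in the replacement pulls in group 1's text for each match.

'<320>eb<td>eb<r>eb<xm1>eb/*<soggv>f49'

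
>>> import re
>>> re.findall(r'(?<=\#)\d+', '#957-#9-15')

['957', '9']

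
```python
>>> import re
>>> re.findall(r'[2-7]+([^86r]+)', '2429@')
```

With a single group, `findall` returns only what that group captured — 1 item.

['9@']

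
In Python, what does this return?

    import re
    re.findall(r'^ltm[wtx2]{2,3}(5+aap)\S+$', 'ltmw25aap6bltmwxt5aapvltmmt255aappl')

Pattern: anchored at the start of the string; then the literal 'ltm', then 2 to 3 of one of [wtx2]; then one or more of a literal '5', then the literal 'aap' (captured); then one or more of a non-whitespace character; then anchored at the end.
Walking the string: at [0:35] match 'ltmw25aap6bltmwxt5aapvltmmt255aappl', group 1 = '5aap'.
`findall` collects group 1 from the one match (1 total).

['5aap']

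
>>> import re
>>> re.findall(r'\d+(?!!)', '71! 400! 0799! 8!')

['7', '40', '079']

`(?!…)`/`(?<!…)` only lets a position through if the neighbouring text does NOT match; no characters are consumed.
Matches: at [0:1] → '7'; at [4:6] → '40'; at [9:12] → '079'.
With no groups in the pattern, `findall` gives back each whole match — 3 here.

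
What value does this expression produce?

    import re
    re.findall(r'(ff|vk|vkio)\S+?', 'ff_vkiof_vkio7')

`|` is ordered: at each position the engine commits to the first alternative that works.
Matches: at [0:3] match 'ff_', group 1 = 'ff'; at [3:6] match 'vki', group 1 = 'vk'; at [9:12] match 'vki', group 1 = 'vk'.
One capturing group, so `findall` returns just the captured substring from each match — 3 in all.

['ff', 'vk', 'vk']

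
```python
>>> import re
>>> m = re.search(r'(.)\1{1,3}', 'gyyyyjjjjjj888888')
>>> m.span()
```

`\1` is not a pattern — it's the concrete string captured by group 1, re-applied verbatim.
The match spans [1:5] → 'yyyy'.

(1, 5)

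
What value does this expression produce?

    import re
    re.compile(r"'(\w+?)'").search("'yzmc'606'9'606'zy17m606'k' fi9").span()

(0, 6)

The match spans [0:6] → "'yzmc'".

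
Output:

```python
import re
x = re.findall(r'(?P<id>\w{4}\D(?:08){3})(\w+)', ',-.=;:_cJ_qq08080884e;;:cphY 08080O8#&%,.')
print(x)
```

[('cJ_qq080808', '84e')]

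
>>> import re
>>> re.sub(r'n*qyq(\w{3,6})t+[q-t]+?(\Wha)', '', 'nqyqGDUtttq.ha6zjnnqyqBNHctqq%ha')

'6zj'

Each match is replaced by ''.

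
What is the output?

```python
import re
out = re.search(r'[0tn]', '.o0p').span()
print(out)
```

(2, 3)

Pattern: one of [0tn].
`re.search` tries every starting position until one works.
The match spans [2:3] → '0'.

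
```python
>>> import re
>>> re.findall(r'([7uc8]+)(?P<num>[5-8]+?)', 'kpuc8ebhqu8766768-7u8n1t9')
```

The pattern matches one or more of one of [7uc8] (captured); then one or more of a character in [5-8] (lazy) (captured as 'num').
Scanning left to right: at [2:5] match 'uc8', groups = ('uc', '8'); at [9:13] match 'u876', groups = ('u87', '6'); at [14:16] match '76', groups = ('7', '6'); at [18:21] match '7u8', groups = ('7u', '8').
With 2 capturing groups, `findall` returns a 2-tuple per match.

[('uc', '8'), ('u87', '6'), ('7', '6'), ('7u', '8')]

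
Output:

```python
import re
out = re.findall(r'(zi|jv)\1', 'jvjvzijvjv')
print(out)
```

['jv', 'jv']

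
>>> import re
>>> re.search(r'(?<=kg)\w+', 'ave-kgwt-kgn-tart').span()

The `(?=…)`/`(?<=…)` assertion just peeks at neighbouring text; it doesn't advance the match position.
`search` walks the string left to right and returns the first match it finds.
The match spans [6:8] → 'wt'.

(6, 8)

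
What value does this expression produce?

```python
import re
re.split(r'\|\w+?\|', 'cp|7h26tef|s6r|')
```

['cp', 's6r|']

Splitting on the pattern gives 2 pieces.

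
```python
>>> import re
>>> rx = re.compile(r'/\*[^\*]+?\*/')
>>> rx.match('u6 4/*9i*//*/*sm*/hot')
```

None

With `match`, the pattern is implicitly anchored at the beginning.
Here position 0 doesn't satisfy it, so the call returns None.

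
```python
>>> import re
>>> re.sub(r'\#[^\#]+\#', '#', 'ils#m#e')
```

`sub` substitutes '#' at each match site.

'ils#e'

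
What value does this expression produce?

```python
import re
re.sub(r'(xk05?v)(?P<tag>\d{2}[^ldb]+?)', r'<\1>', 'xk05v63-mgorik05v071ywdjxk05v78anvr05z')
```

This matches the literal 'xk0', then optionally a literal '5', then the literal 'v' (captured); then exactly 2 of a digit, then one or more of any character except [ldb] (lazy) (captured as 'tag').
A `+?`/`*?`/`{m,n}?` starts at its minimum and grows only as far as needed for what follows to match.
Matches: at [0:8] → 'xk05v63-'; at [24:32] → 'xk05v78a'.
The replacement refers to a captured group, so each match is rewritten using its own captured text.

'<xk05v>mgorik05v071ywdj<xk05v>nvr05z'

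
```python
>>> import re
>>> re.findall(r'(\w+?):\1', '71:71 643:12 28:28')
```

['71', '28']

The backreference `\1` re-matches whatever the first group consumed, character for character.
Matches: at [0:5] match '71:71', group 1 = '71'; at [13:18] match '28:28', group 1 = '28'.
Because there's exactly one group, `findall` drops the full match and keeps group 1 from each hit.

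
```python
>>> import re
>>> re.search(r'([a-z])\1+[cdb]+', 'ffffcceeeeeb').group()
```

After group 1 captures some text, `\1` only succeeds where that same text appears again.
The match spans [0:6] → 'ffffcc'.

'ffffcc'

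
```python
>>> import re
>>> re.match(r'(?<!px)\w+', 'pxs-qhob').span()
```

(0, 3)

`re.match` only tries the pattern at the start of the string.
The match spans [0:3] → 'pxs'.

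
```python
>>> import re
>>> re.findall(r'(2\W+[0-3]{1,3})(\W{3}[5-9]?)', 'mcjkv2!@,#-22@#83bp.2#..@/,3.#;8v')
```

The pattern matches the literal '2', then one or more of a non-word character, then 1 to 3 of a character in [0-3] (captured); then exactly 3 of a non-word character, then optionally a character in [5-9] (captured).
Walking the string: at [20:32] match '2#..@/,3.#;8', groups = ('2#..@/,3', '.#;8').
With 2 capturing groups, `findall` returns a 2-tuple per match.

[('2#..@/,3', '.#;8')]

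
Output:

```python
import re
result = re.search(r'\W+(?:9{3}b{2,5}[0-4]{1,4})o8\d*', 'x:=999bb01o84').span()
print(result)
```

Pattern: one or more of a non-word character; then exactly 3 of a literal '9', then 2 to 5 of a literal 'b', then 1 to 4 of a character in [0-4] (non-capturing group); then the literal 'o8', then zero or more of a digit.
`search` walks the string left to right and returns the first match it finds.
The match spans [1:13] → ':=999bb01o84'.

(1, 13)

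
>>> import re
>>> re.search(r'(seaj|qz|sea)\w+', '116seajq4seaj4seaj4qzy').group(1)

The match spans [3:22] → 'seajq4seaj4seaj4qzy'.
Captured: group 1 = 'seaj'.

'seaj'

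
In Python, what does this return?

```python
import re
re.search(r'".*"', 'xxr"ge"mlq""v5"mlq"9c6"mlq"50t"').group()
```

'"ge"mlq""v5"mlq"9c6"mlq"50t"'

Unlike `match`, `search` isn't anchored — it looks for the pattern anywhere in the string.
The match spans [3:31] → '"ge"mlq""v5"mlq"9c6"mlq"50t"'.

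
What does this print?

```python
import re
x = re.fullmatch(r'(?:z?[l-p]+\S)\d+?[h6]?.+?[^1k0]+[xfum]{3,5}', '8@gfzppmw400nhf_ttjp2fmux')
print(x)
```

None

`fullmatch` succeeds only if the pattern covers the string from start to end.
Here there's no way to consume every character, so the call returns None.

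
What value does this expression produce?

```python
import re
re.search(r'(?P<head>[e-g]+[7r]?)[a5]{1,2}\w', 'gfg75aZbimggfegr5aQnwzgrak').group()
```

The pattern matches one or more of a character in [e-g], then optionally one of [7r] (captured as 'head'); then 1 to 2 of one of [a5], then a word character.
`search` walks the string left to right and returns the first match it finds.
The match spans [0:7] → 'gfg75aZ'.
Captured: group 1 = 'gfg7'.

'gfg75aZ'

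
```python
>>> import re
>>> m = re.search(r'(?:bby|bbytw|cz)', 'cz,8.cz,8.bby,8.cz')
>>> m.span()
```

(0, 2)

The match spans [0:2] → 'cz'.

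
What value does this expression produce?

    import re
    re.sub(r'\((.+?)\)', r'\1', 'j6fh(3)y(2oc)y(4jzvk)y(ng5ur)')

'j6fh3y2ocy4jzvkyng5ur'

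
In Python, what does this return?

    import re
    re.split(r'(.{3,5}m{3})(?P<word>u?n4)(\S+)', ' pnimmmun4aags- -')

['', ' pnimmm', 'un4', 'aags-', ' -']

The pattern matches 3 to 5 of any character, then exactly 3 of a literal 'm' (captured); then optionally a literal 'u', then the literal 'n4' (captured as 'word'); then one or more of a non-whitespace character (captured).
Matches to split on: at [0:15] → ' pnimmmun4aags-'.
The group in the pattern means `split` returns the separators' captures alongside the pieces.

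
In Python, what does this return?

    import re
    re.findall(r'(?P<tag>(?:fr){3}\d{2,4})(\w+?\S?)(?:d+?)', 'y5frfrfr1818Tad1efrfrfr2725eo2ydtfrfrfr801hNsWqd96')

Pattern: the literal 'fr' repeated 3 times, then 2 to 4 of a digit (captured as 'tag'); then one or more of a word character (lazy), then optionally a non-whitespace character (captured); then one or more of a literal 'd' (lazy) (non-capturing group).
Because the quantifier is non-greedy, it stops expanding at the earliest point where the rest of the pattern can succeed.
Scanning left to right: at [2:15] match 'frfrfr1818Tad', groups = ('frfrfr1818', 'Ta'); at [17:32] match 'frfrfr2725eo2yd', groups = ('frfrfr2725', 'eo2y'); at [33:48] match 'frfrfr801hNsWqd', groups = ('frfrfr801', 'hNsWq').
With 2 capturing groups, `findall` returns a 2-tuple per match.

[('frfrfr1818', 'Ta'), ('frfrfr2725', 'eo2y'), ('frfrfr801', 'hNsWq')]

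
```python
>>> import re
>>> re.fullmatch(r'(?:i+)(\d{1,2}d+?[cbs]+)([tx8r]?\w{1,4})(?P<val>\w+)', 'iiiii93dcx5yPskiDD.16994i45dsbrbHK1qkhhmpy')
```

Pattern: one or more of a literal 'i' (non-capturing group); then 1 to 2 of a digit, then one or more of the literal 'd' (lazy), then one or more of one of [cbs] (captured); then optionally one of [tx8r], then 1 to 4 of a word character (captured); then one or more of a word character (captured as 'val').
`re.fullmatch` is like wrapping the pattern in `^…$` (in single-line mode).
Here there's no way to consume every character, so the call returns None.

None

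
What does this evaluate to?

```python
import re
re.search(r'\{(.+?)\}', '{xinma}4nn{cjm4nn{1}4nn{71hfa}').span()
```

`re.search` tries every starting position until one works.
The match spans [0:7] → '{xinma}'.
Captured: group 1 = 'xinma'.

(0, 7)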